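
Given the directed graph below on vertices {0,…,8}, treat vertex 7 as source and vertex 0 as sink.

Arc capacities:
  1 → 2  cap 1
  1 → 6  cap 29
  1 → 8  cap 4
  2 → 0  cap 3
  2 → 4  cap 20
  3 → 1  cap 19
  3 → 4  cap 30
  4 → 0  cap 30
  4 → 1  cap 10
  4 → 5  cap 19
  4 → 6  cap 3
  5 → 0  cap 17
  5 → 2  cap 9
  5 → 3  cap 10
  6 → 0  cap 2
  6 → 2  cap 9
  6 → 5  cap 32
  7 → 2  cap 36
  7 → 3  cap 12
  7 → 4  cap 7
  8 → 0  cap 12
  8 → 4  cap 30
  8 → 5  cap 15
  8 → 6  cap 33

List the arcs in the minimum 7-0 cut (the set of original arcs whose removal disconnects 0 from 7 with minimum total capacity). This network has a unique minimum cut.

augment #1: 7→2→0 push 3
augment #2: 7→4→0 push 7
augment #3: 7→2→4→0 push 20
augment #4: 7→3→4→0 push 3
augment #5: 7→3→1→6→0 push 2
augment #6: 7→3→1→8→0 push 4
augment #7: 7→3→4→5→0 push 3
max flow = 42; residual-reachable set from 7 gives S-side
cut edges (S→T): {(2,0), (2,4), (7,3), (7,4)} total cap 42

Min-cut arcs: {(2,0), (2,4), (7,3), (7,4)} (total capacity 42)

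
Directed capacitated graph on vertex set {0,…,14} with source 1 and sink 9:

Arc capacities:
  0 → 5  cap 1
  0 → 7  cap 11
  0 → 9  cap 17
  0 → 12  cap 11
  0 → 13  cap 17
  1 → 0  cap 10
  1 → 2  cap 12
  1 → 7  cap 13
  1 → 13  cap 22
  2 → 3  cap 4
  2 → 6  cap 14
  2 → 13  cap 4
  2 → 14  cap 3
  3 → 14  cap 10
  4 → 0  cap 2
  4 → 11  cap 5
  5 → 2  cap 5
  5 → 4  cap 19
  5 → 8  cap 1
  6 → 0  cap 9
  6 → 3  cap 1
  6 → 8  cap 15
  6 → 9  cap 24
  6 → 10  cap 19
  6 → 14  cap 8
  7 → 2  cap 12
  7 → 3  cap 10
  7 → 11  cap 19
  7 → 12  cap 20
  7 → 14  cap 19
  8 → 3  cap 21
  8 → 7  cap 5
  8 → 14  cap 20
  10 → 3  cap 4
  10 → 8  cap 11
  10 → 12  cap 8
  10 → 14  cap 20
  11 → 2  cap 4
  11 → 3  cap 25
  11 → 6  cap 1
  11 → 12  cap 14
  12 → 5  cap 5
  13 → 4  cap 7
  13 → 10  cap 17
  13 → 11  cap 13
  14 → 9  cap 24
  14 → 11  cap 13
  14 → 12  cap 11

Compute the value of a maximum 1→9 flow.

Maximum flow value: 51

augment #1: 1→0→9 bottleneck 10, total now 10
augment #2: 1→2→6→9 bottleneck 12, total now 22
augment #3: 1→7→14→9 bottleneck 13, total now 35
augment #4: 1→13→4→0→9 bottleneck 2, total now 37
augment #5: 1→13→10→14→9 bottleneck 11, total now 48
augment #6: 1→13→11→6→9 bottleneck 1, total now 49
augment #7: 1→13→11→2→6→9 bottleneck 2, total now 51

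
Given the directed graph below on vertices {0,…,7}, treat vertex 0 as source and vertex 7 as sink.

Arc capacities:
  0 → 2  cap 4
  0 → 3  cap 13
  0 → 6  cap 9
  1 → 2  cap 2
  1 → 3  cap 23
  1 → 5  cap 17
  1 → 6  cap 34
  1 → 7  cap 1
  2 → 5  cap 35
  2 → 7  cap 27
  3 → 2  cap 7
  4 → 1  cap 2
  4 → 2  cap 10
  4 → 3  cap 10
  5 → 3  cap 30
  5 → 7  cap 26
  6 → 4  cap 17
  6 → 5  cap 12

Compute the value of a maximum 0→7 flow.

Maximum flow value: 20

augment #1: 0→2→7 bottleneck 4, total now 4
augment #2: 0→3→2→7 bottleneck 7, total now 11
augment #3: 0→6→5→7 bottleneck 9, total now 20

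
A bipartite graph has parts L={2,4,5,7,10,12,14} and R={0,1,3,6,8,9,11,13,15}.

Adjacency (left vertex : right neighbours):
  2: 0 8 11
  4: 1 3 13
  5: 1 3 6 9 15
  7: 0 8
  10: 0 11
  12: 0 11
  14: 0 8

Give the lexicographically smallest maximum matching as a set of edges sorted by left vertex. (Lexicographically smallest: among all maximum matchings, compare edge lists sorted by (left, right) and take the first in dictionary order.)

Lex-smallest maximum matching: {(2,0), (4,1), (5,3), (7,8), (10,11)}

|M| = 5 (so the lex-smallest maximum matching has 5 edges)
process left vertices in ascending order; for each, take the smallest-labelled available neighbour that still permits 5 edges overall, or leave it unmatched if none does
lex-smallest matching: {2-0, 4-1, 5-3, 7-8, 10-11}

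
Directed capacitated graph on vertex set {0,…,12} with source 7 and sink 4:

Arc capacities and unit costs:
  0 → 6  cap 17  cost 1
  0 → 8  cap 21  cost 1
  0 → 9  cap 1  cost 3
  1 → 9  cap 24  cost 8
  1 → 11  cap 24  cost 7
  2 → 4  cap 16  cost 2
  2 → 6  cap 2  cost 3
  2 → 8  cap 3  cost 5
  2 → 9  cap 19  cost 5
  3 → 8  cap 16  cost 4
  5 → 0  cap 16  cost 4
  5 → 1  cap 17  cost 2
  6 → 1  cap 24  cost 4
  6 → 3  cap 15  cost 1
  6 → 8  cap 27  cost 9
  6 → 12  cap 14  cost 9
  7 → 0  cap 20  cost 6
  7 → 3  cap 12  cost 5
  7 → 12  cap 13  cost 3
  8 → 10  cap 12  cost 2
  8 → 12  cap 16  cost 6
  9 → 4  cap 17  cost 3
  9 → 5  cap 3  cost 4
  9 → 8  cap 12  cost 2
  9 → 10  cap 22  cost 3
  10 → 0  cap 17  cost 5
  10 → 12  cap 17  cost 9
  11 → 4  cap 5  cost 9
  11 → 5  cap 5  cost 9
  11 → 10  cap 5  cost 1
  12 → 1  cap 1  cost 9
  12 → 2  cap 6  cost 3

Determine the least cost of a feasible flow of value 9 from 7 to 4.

Minimum cost for 9 units: 104

shortest-cost path #1: 7→12→2→4 push 6 @ unit cost 8 (adds 48)
shortest-cost path #2: 7→0→9→4 push 1 @ unit cost 12 (adds 12)
shortest-cost path #3: 7→0→6→1→9→4 push 2 @ unit cost 22 (adds 44)
total cost = 104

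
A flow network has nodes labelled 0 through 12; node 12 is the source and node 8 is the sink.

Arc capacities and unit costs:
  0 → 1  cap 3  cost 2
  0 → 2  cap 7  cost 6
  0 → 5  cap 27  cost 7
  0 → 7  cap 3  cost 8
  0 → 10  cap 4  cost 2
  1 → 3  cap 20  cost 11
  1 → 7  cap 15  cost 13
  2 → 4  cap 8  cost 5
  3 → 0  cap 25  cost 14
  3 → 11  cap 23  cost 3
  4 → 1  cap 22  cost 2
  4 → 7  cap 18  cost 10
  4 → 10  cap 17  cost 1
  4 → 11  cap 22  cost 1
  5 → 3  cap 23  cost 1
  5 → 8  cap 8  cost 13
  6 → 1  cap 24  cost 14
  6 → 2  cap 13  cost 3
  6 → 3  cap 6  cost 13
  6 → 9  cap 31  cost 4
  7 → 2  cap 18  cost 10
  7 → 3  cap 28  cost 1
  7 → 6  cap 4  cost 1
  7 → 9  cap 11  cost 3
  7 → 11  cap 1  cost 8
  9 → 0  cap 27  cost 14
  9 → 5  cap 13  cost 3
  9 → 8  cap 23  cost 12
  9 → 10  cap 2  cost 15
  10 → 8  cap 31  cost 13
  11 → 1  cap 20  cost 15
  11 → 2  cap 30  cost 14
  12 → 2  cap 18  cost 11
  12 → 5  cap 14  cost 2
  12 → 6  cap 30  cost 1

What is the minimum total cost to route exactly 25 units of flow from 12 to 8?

shortest-cost path #1: 12→5→8 push 8 @ unit cost 15 (adds 120)
shortest-cost path #2: 12→6→9→8 push 17 @ unit cost 17 (adds 289)
total cost = 409

Minimum cost for 25 units: 409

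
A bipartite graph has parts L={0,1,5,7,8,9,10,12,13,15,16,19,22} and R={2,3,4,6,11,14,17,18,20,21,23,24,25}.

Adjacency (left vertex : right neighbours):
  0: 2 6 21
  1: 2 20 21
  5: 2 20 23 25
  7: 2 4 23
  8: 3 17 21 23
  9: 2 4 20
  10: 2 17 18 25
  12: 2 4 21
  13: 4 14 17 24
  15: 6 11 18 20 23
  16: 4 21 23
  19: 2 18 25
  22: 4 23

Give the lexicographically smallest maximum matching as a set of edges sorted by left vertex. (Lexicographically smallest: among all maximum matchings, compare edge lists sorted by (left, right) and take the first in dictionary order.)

|M| = 12 (so the lex-smallest maximum matching has 12 edges)
process left vertices in ascending order; for each, take the smallest-labelled available neighbour that still permits 12 edges overall, or leave it unmatched if none does
lex-smallest matching: {0-6, 1-2, 5-25, 7-4, 8-3, 9-20, 10-17, 12-21, 13-14, 15-11, 16-23, 19-18}

Lex-smallest maximum matching: {(0,6), (1,2), (5,25), (7,4), (8,3), (9,20), (10,17), (12,21), (13,14), (15,11), (16,23), (19,18)}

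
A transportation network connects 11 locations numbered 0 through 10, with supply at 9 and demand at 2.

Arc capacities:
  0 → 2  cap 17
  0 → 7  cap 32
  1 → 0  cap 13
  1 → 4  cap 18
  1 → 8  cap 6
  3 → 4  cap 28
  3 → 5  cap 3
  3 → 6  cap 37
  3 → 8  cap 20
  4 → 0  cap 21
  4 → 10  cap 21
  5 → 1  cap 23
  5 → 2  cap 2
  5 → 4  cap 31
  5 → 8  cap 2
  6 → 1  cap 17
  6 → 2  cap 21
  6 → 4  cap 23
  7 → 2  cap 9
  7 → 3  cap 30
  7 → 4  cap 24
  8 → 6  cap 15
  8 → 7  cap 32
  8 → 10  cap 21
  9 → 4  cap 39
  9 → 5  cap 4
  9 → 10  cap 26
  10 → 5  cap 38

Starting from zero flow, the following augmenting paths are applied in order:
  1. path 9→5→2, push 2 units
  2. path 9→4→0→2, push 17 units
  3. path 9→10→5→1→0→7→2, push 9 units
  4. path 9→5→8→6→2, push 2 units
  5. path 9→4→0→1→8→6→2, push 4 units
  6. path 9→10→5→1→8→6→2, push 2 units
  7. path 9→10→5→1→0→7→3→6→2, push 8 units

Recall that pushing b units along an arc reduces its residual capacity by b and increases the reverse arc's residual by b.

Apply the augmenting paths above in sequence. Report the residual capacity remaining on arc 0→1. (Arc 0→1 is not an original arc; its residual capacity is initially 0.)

after path 1 (9→5→2, push 2): res(0,1)=0
after path 2 (9→4→0→2, push 17): res(0,1)=0
after path 3 (9→10→5→1→0→7→2, push 9): res(0,1)=9
after path 4 (9→5→8→6→2, push 2): res(0,1)=9
after path 5 (9→4→0→1→8→6→2, push 4): res(0,1)=5
after path 6 (9→10→5→1→8→6→2, push 2): res(0,1)=5
after path 7 (9→10→5→1→0→7→3→6→2, push 8): res(0,1)=13

Residual capacity of (0,1): 13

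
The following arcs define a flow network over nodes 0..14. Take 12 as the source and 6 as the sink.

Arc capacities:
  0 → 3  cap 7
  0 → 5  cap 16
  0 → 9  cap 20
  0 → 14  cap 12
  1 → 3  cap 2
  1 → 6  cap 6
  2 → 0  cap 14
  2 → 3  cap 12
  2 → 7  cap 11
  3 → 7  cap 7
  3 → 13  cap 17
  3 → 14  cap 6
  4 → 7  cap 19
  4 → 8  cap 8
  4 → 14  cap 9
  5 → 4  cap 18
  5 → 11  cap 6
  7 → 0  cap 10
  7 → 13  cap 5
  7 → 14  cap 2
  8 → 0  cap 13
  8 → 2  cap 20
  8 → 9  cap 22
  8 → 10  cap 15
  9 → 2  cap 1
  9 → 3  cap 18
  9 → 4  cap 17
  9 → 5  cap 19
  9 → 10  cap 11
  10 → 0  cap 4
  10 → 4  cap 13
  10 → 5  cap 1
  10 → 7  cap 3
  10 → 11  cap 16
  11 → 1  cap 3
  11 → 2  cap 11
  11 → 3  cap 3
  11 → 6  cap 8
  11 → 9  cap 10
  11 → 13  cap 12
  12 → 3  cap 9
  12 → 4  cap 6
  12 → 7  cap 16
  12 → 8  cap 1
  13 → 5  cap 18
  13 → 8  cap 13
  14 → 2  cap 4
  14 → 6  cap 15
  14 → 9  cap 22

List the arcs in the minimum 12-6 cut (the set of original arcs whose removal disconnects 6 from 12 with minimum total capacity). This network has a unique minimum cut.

augment #1: 12→3→14→6 push 6
augment #2: 12→4→14→6 push 6
augment #3: 12→7→14→6 push 2
augment #4: 12→7→0→14→6 push 1
augment #5: 12→8→10→11→6 push 1
augment #6: 12→3→13→5→11→6 push 3
augment #7: 12→7→0→5→11→6 push 3
augment #8: 12→7→0→9→10→11→6 push 1
augment #9: 12→7→0→9→10→11→1→6 push 3
max flow = 26; residual-reachable set from 12 gives S-side
cut edges (S→T): {(11,1), (11,6), (14,6)} total cap 26

Min-cut arcs: {(11,1), (11,6), (14,6)} (total capacity 26)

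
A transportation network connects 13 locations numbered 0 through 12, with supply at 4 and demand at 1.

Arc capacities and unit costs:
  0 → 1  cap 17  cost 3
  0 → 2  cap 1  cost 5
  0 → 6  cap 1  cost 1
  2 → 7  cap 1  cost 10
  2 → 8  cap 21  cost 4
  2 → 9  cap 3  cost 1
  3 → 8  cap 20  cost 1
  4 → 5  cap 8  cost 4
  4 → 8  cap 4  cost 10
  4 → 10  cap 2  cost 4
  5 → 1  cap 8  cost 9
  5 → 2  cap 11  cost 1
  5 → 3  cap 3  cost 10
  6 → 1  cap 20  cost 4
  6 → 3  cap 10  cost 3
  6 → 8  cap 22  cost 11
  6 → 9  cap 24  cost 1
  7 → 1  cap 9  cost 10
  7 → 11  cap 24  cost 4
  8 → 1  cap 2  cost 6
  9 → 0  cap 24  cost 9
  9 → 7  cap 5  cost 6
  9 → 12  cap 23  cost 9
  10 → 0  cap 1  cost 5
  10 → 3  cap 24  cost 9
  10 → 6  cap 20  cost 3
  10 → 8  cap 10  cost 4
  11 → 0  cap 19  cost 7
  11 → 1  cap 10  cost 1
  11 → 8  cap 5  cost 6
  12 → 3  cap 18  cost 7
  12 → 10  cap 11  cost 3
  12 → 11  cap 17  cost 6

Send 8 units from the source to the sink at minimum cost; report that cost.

shortest-cost path #1: 4→10→6→1 push 2 @ unit cost 11 (adds 22)
shortest-cost path #2: 4→5→1 push 6 @ unit cost 13 (adds 78)
total cost = 100

Minimum cost for 8 units: 100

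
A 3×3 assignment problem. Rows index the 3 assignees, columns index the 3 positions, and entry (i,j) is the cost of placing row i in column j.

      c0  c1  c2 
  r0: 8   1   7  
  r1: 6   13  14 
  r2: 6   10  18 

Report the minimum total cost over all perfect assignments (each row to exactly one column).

Minimum assignment cost: 21

optimal assignment: row0→col1 (cost 1), row1→col2 (cost 14), row2→col0 (cost 6)
total = 1 + 14 + 6 = 21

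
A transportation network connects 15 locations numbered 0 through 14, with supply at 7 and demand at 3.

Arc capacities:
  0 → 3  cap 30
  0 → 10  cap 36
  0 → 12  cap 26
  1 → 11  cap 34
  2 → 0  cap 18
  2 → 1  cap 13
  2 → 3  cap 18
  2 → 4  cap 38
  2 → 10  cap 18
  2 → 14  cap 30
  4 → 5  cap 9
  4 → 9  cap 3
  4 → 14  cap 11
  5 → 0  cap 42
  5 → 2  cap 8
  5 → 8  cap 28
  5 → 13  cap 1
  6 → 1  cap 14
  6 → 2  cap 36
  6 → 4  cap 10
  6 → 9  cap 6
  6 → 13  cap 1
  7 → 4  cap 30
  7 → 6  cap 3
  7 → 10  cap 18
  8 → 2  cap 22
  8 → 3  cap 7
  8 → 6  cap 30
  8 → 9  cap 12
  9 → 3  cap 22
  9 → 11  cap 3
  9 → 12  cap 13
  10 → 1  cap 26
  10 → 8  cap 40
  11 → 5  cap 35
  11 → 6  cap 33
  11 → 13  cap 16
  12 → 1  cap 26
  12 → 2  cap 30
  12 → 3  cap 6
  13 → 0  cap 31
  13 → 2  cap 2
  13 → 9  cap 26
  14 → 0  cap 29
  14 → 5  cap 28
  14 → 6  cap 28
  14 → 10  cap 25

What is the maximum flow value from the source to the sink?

augment #1: 7→4→9→3 bottleneck 3, total now 3
augment #2: 7→6→2→3 bottleneck 3, total now 6
augment #3: 7→10→8→3 bottleneck 7, total now 13
augment #4: 7→4→5→0→3 bottleneck 9, total now 22
augment #5: 7→4→14→0→3 bottleneck 11, total now 33
augment #6: 7→10→8→2→3 bottleneck 11, total now 44

Maximum flow value: 44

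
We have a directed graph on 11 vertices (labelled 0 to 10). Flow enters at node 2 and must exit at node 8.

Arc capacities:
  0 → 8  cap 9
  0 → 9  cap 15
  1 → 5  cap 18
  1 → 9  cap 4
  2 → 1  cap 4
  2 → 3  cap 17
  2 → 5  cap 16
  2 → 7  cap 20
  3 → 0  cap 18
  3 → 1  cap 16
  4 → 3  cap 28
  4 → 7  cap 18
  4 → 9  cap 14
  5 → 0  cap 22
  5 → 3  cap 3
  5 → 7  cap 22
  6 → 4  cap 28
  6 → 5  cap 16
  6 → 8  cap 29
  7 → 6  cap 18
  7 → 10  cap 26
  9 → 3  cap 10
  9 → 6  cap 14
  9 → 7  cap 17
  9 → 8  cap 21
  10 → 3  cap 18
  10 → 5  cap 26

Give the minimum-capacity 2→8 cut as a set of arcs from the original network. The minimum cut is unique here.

augment #1: 2→1→9→8 push 4
augment #2: 2→3→0→8 push 9
augment #3: 2→7→6→8 push 18
augment #4: 2→3→0→9→8 push 8
augment #5: 2→5→0→9→8 push 7
max flow = 46; residual-reachable set from 2 gives S-side
cut edges (S→T): {(0,8), (0,9), (1,9), (7,6)} total cap 46

Min-cut arcs: {(0,8), (0,9), (1,9), (7,6)} (total capacity 46)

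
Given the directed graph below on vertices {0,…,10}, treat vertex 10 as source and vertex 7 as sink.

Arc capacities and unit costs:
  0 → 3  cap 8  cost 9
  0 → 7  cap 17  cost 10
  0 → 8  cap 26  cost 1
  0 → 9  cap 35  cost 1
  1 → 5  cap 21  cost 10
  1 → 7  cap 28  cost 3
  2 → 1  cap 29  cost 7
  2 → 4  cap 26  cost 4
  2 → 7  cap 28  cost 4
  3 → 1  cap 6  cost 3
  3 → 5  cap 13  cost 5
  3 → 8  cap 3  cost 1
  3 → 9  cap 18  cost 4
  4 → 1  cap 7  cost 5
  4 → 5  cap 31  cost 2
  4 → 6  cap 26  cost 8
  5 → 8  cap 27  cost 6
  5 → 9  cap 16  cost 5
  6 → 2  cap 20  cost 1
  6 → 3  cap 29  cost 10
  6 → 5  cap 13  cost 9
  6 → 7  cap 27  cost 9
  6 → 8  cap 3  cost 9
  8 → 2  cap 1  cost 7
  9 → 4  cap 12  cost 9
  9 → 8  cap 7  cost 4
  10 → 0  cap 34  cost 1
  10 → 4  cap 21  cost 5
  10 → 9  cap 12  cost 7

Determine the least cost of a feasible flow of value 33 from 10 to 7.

shortest-cost path #1: 10→0→7 push 17 @ unit cost 11 (adds 187)
shortest-cost path #2: 10→4→1→7 push 7 @ unit cost 13 (adds 91)
shortest-cost path #3: 10→0→8→2→7 push 1 @ unit cost 13 (adds 13)
shortest-cost path #4: 10→0→3→1→7 push 6 @ unit cost 16 (adds 96)
shortest-cost path #5: 10→4→6→2→7 push 2 @ unit cost 18 (adds 36)
total cost = 423

Minimum cost for 33 units: 423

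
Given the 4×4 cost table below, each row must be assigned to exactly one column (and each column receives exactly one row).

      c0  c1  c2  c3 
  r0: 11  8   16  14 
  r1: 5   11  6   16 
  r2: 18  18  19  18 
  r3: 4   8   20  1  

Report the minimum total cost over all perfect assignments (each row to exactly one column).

Minimum assignment cost: 33

one of 2 optimal assignments: row0→col1 (cost 8), row1→col0 (cost 5), row2→col2 (cost 19), row3→col3 (cost 1)
total = 8 + 5 + 19 + 1 = 33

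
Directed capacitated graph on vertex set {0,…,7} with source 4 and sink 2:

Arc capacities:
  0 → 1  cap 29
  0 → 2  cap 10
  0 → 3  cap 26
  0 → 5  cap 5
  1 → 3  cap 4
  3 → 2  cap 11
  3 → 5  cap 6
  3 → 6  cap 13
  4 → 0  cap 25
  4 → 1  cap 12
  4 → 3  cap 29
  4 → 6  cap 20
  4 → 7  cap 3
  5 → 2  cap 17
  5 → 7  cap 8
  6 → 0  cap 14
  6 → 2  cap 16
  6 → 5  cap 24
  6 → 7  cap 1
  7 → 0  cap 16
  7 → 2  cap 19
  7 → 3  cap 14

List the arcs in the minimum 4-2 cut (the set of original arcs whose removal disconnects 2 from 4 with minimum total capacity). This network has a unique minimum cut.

augment #1: 4→0→2 push 10
augment #2: 4→3→2 push 11
augment #3: 4→6→2 push 16
augment #4: 4→7→2 push 3
augment #5: 4→0→5→2 push 5
augment #6: 4→3→5→2 push 6
augment #7: 4→6→5→2 push 4
augment #8: 4→3→6→5→2 push 2
augment #9: 4→3→6→7→2 push 1
augment #10: 4→3→6→5→7→2 push 8
max flow = 66; residual-reachable set from 4 gives S-side
cut edges (S→T): {(0,2), (3,2), (4,7), (5,2), (5,7), (6,2), (6,7)} total cap 66

Min-cut arcs: {(0,2), (3,2), (4,7), (5,2), (5,7), (6,2), (6,7)} (total capacity 66)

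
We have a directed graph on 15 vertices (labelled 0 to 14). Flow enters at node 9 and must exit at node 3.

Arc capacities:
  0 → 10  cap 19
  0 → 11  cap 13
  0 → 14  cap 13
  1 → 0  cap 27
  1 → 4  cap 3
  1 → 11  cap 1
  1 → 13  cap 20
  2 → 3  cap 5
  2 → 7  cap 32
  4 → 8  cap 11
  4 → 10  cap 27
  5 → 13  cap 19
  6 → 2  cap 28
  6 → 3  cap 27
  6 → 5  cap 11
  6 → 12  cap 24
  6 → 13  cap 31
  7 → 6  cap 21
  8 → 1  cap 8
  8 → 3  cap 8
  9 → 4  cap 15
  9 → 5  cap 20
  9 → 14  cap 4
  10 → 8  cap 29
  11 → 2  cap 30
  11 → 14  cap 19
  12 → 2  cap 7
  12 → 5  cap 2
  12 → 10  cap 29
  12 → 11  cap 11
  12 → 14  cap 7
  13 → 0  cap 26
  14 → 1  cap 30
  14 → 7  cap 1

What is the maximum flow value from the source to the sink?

Maximum flow value: 23

augment #1: 9→4→8→3 bottleneck 8, total now 8
augment #2: 9→14→7→6→3 bottleneck 1, total now 9
augment #3: 9→14→1→11→2→3 bottleneck 1, total now 10
augment #4: 9→5→13→0→11→2→3 bottleneck 4, total now 14
augment #5: 9→5→13→0→11→2→7→6→3 bottleneck 9, total now 23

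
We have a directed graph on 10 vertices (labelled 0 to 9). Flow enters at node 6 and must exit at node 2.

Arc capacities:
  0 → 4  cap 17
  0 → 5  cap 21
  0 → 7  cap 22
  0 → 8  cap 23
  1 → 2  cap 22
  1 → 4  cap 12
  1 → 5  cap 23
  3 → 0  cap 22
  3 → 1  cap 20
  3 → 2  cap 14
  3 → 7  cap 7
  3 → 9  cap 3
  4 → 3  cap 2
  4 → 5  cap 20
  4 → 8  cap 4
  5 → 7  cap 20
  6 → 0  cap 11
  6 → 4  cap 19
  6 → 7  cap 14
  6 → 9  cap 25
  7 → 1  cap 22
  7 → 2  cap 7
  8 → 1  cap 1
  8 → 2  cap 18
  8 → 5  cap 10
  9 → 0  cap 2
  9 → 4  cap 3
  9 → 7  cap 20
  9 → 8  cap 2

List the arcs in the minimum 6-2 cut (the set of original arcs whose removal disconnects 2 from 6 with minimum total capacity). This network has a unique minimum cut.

Min-cut arcs: {(1,2), (4,3), (7,2), (8,2)} (total capacity 49)

augment #1: 6→7→2 push 7
augment #2: 6→0→8→2 push 11
augment #3: 6→4→3→2 push 2
augment #4: 6→4→8→2 push 4
augment #5: 6→7→1→2 push 7
augment #6: 6→9→8→2 push 2
augment #7: 6→9→0→8→2 push 1
augment #8: 6→9→7→1→2 push 15
max flow = 49; residual-reachable set from 6 gives S-side
cut edges (S→T): {(1,2), (4,3), (7,2), (8,2)} total cap 49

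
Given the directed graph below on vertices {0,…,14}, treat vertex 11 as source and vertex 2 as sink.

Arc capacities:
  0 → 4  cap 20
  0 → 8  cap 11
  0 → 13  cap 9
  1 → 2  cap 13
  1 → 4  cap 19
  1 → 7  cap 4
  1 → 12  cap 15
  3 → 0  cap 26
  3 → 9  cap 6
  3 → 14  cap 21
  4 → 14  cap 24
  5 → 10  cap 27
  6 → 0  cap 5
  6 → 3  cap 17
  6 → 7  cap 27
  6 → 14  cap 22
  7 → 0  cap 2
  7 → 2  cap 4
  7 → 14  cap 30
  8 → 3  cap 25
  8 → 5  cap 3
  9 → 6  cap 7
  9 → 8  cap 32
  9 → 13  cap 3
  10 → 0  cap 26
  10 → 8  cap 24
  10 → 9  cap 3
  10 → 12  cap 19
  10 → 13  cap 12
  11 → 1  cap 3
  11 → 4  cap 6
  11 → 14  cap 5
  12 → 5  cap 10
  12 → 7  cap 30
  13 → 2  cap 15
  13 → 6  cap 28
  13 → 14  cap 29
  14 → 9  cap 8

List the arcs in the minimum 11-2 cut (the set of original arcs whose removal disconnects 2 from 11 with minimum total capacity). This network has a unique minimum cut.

augment #1: 11→1→2 push 3
augment #2: 11→14→9→13→2 push 3
augment #3: 11→14→9→6→7→2 push 2
augment #4: 11→4→14→9→6→7→2 push 2
augment #5: 11→4→14→9→6→0→13→2 push 1
max flow = 11; residual-reachable set from 11 gives S-side
cut edges (S→T): {(11,1), (14,9)} total cap 11

Min-cut arcs: {(11,1), (14,9)} (total capacity 11)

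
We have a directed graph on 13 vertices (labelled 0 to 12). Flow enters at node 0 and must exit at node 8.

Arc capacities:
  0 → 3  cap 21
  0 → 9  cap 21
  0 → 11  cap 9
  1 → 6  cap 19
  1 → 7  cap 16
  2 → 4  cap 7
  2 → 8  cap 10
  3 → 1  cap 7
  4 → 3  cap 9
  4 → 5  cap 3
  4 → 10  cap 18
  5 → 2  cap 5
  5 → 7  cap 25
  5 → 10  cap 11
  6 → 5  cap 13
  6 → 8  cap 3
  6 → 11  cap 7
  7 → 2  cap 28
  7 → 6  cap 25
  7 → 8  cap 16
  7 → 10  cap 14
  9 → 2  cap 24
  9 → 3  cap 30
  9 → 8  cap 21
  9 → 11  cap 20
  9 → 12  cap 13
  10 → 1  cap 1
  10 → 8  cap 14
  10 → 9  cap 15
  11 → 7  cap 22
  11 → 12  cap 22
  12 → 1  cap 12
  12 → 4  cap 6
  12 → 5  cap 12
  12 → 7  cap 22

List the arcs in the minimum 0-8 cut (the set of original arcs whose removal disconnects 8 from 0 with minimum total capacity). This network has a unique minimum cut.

Min-cut arcs: {(0,9), (0,11), (3,1)} (total capacity 37)

augment #1: 0→9→8 push 21
augment #2: 0→11→7→8 push 9
augment #3: 0→3→1→6→8 push 3
augment #4: 0→3→1→7→8 push 4
max flow = 37; residual-reachable set from 0 gives S-side
cut edges (S→T): {(0,9), (0,11), (3,1)} total cap 37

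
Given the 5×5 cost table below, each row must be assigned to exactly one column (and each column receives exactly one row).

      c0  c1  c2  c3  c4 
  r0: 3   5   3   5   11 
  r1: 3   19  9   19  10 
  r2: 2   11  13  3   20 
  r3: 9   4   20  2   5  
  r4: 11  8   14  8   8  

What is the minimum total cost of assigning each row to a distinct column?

Minimum assignment cost: 21

optimal assignment: row0→col2 (cost 3), row1→col0 (cost 3), row2→col3 (cost 3), row3→col1 (cost 4), row4→col4 (cost 8)
total = 3 + 3 + 3 + 4 + 8 = 21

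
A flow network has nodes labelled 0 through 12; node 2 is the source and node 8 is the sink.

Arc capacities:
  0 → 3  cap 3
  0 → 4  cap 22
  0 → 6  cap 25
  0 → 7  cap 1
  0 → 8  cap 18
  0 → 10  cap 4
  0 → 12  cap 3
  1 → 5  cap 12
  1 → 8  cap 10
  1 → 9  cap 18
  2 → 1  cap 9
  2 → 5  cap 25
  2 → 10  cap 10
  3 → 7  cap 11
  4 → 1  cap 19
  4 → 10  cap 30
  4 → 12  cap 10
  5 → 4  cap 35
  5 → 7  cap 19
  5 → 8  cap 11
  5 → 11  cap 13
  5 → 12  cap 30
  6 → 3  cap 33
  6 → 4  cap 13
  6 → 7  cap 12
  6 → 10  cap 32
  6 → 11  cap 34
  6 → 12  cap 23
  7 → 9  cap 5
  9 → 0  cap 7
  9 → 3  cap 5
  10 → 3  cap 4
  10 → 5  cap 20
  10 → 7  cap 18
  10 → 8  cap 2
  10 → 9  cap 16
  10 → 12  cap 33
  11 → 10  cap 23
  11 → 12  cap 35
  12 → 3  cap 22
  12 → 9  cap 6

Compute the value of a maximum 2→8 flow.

augment #1: 2→1→8 bottleneck 9, total now 9
augment #2: 2→5→8 bottleneck 11, total now 20
augment #3: 2→10→8 bottleneck 2, total now 22
augment #4: 2→5→4→1→8 bottleneck 1, total now 23
augment #5: 2→10→9→0→8 bottleneck 7, total now 30

Maximum flow value: 30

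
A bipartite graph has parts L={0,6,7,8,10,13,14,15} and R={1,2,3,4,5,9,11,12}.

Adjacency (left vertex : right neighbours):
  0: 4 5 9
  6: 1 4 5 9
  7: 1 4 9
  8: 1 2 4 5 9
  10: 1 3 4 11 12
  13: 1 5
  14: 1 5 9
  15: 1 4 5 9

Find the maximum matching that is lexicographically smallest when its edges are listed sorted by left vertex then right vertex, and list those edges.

|M| = 6 (so the lex-smallest maximum matching has 6 edges)
process left vertices in ascending order; for each, take the smallest-labelled available neighbour that still permits 6 edges overall, or leave it unmatched if none does
lex-smallest matching: {0-4, 6-1, 7-9, 8-2, 10-3, 13-5}

Lex-smallest maximum matching: {(0,4), (6,1), (7,9), (8,2), (10,3), (13,5)}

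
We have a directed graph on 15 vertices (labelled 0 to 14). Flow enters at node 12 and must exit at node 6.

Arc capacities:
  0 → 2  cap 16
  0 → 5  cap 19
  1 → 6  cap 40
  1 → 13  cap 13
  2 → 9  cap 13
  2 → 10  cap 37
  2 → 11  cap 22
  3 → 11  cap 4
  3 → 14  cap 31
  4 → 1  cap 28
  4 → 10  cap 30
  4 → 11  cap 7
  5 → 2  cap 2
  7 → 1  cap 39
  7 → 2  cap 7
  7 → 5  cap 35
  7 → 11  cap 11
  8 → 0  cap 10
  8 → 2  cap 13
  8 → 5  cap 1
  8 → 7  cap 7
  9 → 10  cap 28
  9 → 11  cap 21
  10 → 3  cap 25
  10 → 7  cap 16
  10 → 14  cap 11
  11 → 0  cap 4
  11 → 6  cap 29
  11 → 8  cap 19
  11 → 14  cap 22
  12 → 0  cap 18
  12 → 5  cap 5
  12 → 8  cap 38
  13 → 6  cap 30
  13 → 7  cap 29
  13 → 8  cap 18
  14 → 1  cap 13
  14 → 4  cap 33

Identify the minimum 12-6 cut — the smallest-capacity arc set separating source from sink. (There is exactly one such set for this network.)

Min-cut arcs: {(0,2), (5,2), (8,2), (8,7)} (total capacity 38)

augment #1: 12→0→2→11→6 push 16
augment #2: 12→5→2→11→6 push 2
augment #3: 12→8→2→11→6 push 4
augment #4: 12→8→7→1→6 push 7
augment #5: 12→8→2→9→11→6 push 7
augment #6: 12→8→2→10→7→1→6 push 2
max flow = 38; residual-reachable set from 12 gives S-side
cut edges (S→T): {(0,2), (5,2), (8,2), (8,7)} total cap 38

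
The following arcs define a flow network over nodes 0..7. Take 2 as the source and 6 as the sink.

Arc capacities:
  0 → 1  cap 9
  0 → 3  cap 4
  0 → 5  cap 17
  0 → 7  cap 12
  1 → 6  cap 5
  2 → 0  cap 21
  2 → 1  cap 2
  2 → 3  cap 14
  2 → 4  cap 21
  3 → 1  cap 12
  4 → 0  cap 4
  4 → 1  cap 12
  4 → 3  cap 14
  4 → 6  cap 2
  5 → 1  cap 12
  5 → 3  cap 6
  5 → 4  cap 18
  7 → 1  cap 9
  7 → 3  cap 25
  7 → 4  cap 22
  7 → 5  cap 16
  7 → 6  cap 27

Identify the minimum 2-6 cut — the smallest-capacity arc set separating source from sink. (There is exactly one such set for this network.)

augment #1: 2→1→6 push 2
augment #2: 2→4→6 push 2
augment #3: 2→0→1→6 push 3
augment #4: 2→0→7→6 push 12
max flow = 19; residual-reachable set from 2 gives S-side
cut edges (S→T): {(0,7), (1,6), (4,6)} total cap 19

Min-cut arcs: {(0,7), (1,6), (4,6)} (total capacity 19)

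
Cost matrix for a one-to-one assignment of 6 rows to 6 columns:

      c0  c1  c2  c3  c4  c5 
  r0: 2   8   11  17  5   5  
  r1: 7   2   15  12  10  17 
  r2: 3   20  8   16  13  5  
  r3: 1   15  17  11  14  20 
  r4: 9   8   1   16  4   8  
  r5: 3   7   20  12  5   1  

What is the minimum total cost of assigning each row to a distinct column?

optimal assignment: row0→col4 (cost 5), row1→col1 (cost 2), row2→col0 (cost 3), row3→col3 (cost 11), row4→col2 (cost 1), row5→col5 (cost 1)
total = 5 + 2 + 3 + 11 + 1 + 1 = 23

Minimum assignment cost: 23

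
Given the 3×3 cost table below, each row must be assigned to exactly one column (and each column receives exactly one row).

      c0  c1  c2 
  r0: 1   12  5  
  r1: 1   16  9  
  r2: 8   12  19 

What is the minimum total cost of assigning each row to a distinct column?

Minimum assignment cost: 18

optimal assignment: row0→col2 (cost 5), row1→col0 (cost 1), row2→col1 (cost 12)
total = 5 + 1 + 12 = 18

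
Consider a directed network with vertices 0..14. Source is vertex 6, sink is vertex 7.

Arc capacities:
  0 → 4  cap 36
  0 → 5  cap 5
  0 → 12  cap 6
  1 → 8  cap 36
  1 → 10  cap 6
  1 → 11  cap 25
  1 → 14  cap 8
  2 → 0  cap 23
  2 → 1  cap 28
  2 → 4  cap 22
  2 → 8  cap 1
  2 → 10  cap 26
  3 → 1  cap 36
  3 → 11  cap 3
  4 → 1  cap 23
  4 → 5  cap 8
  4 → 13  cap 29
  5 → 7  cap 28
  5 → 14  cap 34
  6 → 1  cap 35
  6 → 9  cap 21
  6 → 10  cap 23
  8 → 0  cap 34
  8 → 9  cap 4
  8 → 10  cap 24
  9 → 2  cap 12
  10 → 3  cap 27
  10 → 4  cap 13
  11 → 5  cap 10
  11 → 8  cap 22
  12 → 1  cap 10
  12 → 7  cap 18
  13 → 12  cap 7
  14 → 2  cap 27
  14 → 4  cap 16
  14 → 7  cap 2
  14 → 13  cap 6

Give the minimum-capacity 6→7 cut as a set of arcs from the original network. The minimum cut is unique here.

augment #1: 6→1→14→7 push 2
augment #2: 6→1→11→5→7 push 10
augment #3: 6→10→4→5→7 push 8
augment #4: 6→1→8→0→5→7 push 5
augment #5: 6→1→8→0→12→7 push 6
augment #6: 6→1→14→13→12→7 push 6
augment #7: 6→10→4→13→12→7 push 1
max flow = 38; residual-reachable set from 6 gives S-side
cut edges (S→T): {(0,5), (0,12), (4,5), (11,5), (13,12), (14,7)} total cap 38

Min-cut arcs: {(0,5), (0,12), (4,5), (11,5), (13,12), (14,7)} (total capacity 38)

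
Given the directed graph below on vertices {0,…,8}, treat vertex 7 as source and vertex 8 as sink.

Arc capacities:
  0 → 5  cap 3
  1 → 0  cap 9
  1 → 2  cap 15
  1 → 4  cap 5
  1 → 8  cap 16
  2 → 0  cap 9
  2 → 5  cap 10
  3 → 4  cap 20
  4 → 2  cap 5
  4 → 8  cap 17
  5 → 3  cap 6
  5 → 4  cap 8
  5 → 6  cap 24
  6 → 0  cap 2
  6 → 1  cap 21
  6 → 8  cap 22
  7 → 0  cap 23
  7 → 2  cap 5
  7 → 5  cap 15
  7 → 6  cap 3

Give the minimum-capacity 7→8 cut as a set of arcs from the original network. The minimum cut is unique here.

augment #1: 7→6→8 push 3
augment #2: 7→5→4→8 push 8
augment #3: 7→5→6→8 push 7
augment #4: 7→0→5→6→8 push 3
augment #5: 7→2→5→6→8 push 5
max flow = 26; residual-reachable set from 7 gives S-side
cut edges (S→T): {(0,5), (7,2), (7,5), (7,6)} total cap 26

Min-cut arcs: {(0,5), (7,2), (7,5), (7,6)} (total capacity 26)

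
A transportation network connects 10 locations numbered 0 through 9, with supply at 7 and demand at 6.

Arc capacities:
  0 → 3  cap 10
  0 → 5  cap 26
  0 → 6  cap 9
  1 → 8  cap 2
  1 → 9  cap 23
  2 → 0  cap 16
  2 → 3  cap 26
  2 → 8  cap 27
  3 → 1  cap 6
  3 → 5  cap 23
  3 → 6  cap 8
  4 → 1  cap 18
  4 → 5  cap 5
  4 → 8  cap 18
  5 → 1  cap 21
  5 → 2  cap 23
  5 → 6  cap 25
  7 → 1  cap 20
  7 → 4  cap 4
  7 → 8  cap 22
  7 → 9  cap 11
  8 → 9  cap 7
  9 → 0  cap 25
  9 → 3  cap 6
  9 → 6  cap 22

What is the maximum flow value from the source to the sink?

Maximum flow value: 42

augment #1: 7→9→6 bottleneck 11, total now 11
augment #2: 7→1→9→6 bottleneck 11, total now 22
augment #3: 7→4→5→6 bottleneck 4, total now 26
augment #4: 7→1→9→0→6 bottleneck 9, total now 35
augment #5: 7→8→9→3→6 bottleneck 6, total now 41
augment #6: 7→8→9→0→3→6 bottleneck 1, total now 42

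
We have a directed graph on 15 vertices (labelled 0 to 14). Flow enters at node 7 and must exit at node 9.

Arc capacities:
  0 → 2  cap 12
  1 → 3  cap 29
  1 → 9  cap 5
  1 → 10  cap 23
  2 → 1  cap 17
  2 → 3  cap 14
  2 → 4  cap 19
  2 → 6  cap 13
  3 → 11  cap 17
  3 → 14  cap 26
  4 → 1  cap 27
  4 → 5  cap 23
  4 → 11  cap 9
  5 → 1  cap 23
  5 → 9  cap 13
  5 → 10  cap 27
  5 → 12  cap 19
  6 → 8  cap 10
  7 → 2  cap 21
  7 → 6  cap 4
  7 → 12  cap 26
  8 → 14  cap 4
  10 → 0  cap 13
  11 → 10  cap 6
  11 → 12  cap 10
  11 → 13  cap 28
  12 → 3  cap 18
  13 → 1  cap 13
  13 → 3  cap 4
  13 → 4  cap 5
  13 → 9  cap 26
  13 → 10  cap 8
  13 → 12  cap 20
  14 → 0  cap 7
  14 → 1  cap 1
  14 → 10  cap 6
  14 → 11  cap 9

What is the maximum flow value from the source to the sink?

Maximum flow value: 43

augment #1: 7→2→1→9 bottleneck 5, total now 5
augment #2: 7→2→4→5→9 bottleneck 13, total now 18
augment #3: 7→2→3→11→13→9 bottleneck 3, total now 21
augment #4: 7→12→3→11→13→9 bottleneck 14, total now 35
augment #5: 7→6→8→14→11→13→9 bottleneck 4, total now 39
augment #6: 7→12→3→14→11→13→9 bottleneck 4, total now 43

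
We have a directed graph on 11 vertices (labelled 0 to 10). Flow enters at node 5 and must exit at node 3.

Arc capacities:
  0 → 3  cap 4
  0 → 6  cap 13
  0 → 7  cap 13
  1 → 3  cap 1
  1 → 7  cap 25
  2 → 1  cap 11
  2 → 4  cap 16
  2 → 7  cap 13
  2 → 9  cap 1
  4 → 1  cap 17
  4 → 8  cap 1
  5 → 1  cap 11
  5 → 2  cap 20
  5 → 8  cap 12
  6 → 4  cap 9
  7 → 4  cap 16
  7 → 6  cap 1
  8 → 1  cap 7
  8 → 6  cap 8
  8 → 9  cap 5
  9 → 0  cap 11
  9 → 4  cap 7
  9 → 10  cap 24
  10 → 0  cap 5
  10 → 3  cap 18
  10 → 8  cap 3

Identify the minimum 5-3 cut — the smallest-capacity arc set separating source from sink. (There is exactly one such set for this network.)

augment #1: 5→1→3 push 1
augment #2: 5→2→9→0→3 push 1
augment #3: 5→8→9→0→3 push 3
augment #4: 5→8→9→10→3 push 2
max flow = 7; residual-reachable set from 5 gives S-side
cut edges (S→T): {(1,3), (2,9), (8,9)} total cap 7

Min-cut arcs: {(1,3), (2,9), (8,9)} (total capacity 7)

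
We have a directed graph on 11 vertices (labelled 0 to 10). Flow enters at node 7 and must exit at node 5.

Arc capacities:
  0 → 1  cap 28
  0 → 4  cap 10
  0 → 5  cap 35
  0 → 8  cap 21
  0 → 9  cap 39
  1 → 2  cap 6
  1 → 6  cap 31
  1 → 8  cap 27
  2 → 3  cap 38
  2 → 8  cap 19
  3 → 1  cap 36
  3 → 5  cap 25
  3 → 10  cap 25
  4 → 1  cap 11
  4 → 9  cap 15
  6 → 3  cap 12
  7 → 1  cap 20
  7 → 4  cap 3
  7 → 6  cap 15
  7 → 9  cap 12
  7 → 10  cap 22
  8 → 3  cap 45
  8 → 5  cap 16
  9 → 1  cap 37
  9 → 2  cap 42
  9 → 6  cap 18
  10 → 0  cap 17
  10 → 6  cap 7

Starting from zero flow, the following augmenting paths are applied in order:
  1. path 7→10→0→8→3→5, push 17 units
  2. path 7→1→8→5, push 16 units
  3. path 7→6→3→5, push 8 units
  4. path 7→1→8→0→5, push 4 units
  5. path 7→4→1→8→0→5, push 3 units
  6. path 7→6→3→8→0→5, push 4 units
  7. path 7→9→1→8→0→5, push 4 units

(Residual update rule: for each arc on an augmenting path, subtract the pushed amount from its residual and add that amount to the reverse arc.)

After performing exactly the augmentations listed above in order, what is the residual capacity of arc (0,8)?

Residual capacity of (0,8): 19

after path 1 (7→10→0→8→3→5, push 17): res(0,8)=4
after path 2 (7→1→8→5, push 16): res(0,8)=4
after path 3 (7→6→3→5, push 8): res(0,8)=4
after path 4 (7→1→8→0→5, push 4): res(0,8)=8
after path 5 (7→4→1→8→0→5, push 3): res(0,8)=11
after path 6 (7→6→3→8→0→5, push 4): res(0,8)=15
after path 7 (7→9→1→8→0→5, push 4): res(0,8)=19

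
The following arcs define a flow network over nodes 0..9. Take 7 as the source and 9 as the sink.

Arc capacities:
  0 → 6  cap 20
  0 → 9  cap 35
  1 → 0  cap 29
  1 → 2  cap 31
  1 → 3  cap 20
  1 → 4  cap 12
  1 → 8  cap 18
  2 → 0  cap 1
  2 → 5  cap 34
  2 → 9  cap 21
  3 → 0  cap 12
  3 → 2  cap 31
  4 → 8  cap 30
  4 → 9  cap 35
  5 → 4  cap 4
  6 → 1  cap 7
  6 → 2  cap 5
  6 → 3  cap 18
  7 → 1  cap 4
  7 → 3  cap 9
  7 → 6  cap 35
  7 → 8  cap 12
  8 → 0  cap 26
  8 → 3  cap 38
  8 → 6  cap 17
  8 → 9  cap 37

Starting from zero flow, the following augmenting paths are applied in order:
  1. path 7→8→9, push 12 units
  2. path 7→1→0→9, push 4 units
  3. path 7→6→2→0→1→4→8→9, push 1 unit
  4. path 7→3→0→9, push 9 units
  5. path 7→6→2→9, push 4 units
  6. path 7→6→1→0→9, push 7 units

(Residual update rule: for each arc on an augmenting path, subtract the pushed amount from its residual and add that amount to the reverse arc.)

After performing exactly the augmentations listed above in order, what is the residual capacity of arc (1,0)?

after path 1 (7→8→9, push 12): res(1,0)=29
after path 2 (7→1→0→9, push 4): res(1,0)=25
after path 3 (7→6→2→0→1→4→8→9, push 1): res(1,0)=26
after path 4 (7→3→0→9, push 9): res(1,0)=26
after path 5 (7→6→2→9, push 4): res(1,0)=26
after path 6 (7→6→1→0→9, push 7): res(1,0)=19

Residual capacity of (1,0): 19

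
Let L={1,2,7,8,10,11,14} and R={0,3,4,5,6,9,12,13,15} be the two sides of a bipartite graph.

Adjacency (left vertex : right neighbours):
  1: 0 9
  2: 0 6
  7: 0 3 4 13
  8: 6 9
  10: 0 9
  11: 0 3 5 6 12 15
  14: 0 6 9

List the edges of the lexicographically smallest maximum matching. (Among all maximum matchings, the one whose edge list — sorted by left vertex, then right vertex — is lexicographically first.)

|M| = 5 (so the lex-smallest maximum matching has 5 edges)
process left vertices in ascending order; for each, take the smallest-labelled available neighbour that still permits 5 edges overall, or leave it unmatched if none does
lex-smallest matching: {1-0, 2-6, 7-3, 8-9, 11-5}

Lex-smallest maximum matching: {(1,0), (2,6), (7,3), (8,9), (11,5)}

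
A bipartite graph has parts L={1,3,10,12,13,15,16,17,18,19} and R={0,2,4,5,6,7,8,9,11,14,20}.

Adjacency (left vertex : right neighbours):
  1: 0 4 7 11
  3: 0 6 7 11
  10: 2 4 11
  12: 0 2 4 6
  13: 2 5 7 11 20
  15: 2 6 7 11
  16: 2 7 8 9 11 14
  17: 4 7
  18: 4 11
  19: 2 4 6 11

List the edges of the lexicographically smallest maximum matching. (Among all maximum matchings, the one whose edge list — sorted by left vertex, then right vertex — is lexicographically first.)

Lex-smallest maximum matching: {(1,0), (3,6), (10,2), (12,4), (13,5), (15,7), (16,8), (18,11)}

|M| = 8 (so the lex-smallest maximum matching has 8 edges)
process left vertices in ascending order; for each, take the smallest-labelled available neighbour that still permits 8 edges overall, or leave it unmatched if none does
lex-smallest matching: {1-0, 3-6, 10-2, 12-4, 13-5, 15-7, 16-8, 18-11}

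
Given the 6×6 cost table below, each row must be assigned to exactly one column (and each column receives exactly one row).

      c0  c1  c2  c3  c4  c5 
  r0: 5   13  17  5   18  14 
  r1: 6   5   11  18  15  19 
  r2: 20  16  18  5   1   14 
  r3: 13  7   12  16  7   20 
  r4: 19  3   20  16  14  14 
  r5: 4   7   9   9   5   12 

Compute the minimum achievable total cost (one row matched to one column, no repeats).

Minimum assignment cost: 39

optimal assignment: row0→col3 (cost 5), row1→col0 (cost 6), row2→col4 (cost 1), row3→col2 (cost 12), row4→col1 (cost 3), row5→col5 (cost 12)
total = 5 + 6 + 1 + 12 + 3 + 12 = 39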